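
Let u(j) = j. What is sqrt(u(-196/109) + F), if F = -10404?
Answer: 2*I*sqrt(30907822)/109 ≈ 102.01*I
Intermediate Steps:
sqrt(u(-196/109) + F) = sqrt(-196/109 - 10404) = sqrt(-1134232/109) = 2*I*sqrt(30907822)/109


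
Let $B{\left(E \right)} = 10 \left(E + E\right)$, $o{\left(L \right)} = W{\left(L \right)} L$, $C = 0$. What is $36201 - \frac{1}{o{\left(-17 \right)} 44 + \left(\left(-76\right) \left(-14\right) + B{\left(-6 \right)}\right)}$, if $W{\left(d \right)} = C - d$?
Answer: $\frac{426158173}{11772} \approx 36201.0$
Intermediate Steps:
$W{\left(d \right)} = - d$ ($W{\left(d \right)} = 0 - d = - d$)
$o{\left(L \right)} = - L^{2}$ ($o{\left(L \right)} = - L L = - L^{2}$)
$B{\left(E \right)} = 20 E$ ($B{\left(E \right)} = 10 \cdot 2 E = 20 E$)
$36201 - \frac{1}{o{\left(-17 \right)} 44 + \left(\left(-76\right) \left(-14\right) + B{\left(-6 \right)}\right)} = 36201 - \frac{1}{- \left(-17\right)^{2} \cdot 44 + \left(\left(-76\right) \left(-14\right) + 20 \left(-6\right)\right)} = 36201 - \frac{1}{\left(-1\right) 289 \cdot 44 + \left(1064 - 120\right)} = 36201 - \frac{1}{\left(-289\right) 44 + 944} = 36201 - \frac{1}{-12716 + 944} = 36201 - \frac{1}{-11772} = 36201 - - \frac{1}{11772} = 36201 + \frac{1}{11772} = \frac{426158173}{11772}$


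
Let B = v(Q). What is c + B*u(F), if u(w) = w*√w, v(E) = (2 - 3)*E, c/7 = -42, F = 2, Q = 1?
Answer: -294 - 2*√2 ≈ -296.83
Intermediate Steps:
c = -294 (c = 7*(-42) = -294)
v(E) = -E
u(w) = w^(3/2)
B = -1 (B = -1*1 = -1)
c + B*u(F) = -294 - 2^(3/2) = -294 - 2*√2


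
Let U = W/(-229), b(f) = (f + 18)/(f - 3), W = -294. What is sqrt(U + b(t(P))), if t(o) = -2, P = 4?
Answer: I*sqrt(2512130)/1145 ≈ 1.3843*I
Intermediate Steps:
b(f) = (18 + f)/(-3 + f)
U = 294/229 (U = -294/(-229) = -294*(-1/229) = 294/229 ≈ 1.2838)
sqrt(U + b(t(P))) = sqrt(294/229 + (18 - 2)/(-3 - 2)) = sqrt(294/229 + 16/(-5)) = sqrt(294/229 - 1/5*16) = sqrt(294/229 - 16/5) = sqrt(-2194/1145) = I*sqrt(2512130)/1145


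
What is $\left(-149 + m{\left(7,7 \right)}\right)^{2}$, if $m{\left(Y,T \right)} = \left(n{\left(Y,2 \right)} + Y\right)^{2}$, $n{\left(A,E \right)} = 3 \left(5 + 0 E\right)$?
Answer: $112225$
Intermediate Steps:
$n{\left(A,E \right)} = 15$ ($n{\left(A,E \right)} = 3 \left(5 + 0\right) = 3 \cdot 5 = 15$)
$m{\left(Y,T \right)} = \left(15 + Y\right)^{2}$
$\left(-149 + m{\left(7,7 \right)}\right)^{2} = \left(-149 + \left(15 + 7\right)^{2}\right)^{2} = \left(-149 + 22^{2}\right)^{2} = \left(-149 + 484\right)^{2} = 335^{2} = 112225$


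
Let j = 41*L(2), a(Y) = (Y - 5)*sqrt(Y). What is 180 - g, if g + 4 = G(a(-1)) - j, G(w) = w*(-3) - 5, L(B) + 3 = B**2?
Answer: 230 - 18*I ≈ 230.0 - 18.0*I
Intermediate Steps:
L(B) = -3 + B**2
a(Y) = sqrt(Y)*(-5 + Y) (a(Y) = (-5 + Y)*sqrt(Y) = sqrt(Y)*(-5 + Y))
j = 41 (j = 41*(-3 + 2**2) = 41*(-3 + 4) = 41*1 = 41)
G(w) = -5 - 3*w (G(w) = -3*w - 5 = -5 - 3*w)
g = -50 + 18*I (g = -4 + ((-5 - 3*sqrt(-1)*(-5 - 1)) - 1*41) = -4 + ((-5 - 3*I*(-6)) - 41) = -4 + ((-5 - (-18)*I) - 41) = -4 + ((-5 + 18*I) - 41) = -4 + (-46 + 18*I) = -50 + 18*I ≈ -50.0 + 18.0*I)
180 - g = 180 - (-50 + 18*I) = 180 + (50 - 18*I) = 230 - 18*I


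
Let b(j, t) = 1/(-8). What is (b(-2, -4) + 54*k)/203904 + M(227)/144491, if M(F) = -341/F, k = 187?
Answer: 1448377411/29252883456 ≈ 0.049512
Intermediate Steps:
b(j, t) = -1/8
(b(-2, -4) + 54*k)/203904 + M(227)/144491 = (-1/8 + 54*187)/203904 - 341/227/144491 = (-1/8 + 10098)*(1/203904) - 341*1/227*(1/144491) = (80783/8)*(1/203904) - 341/227*1/144491 = 80783/1631232 - 11/1058047 = 1448377411/29252883456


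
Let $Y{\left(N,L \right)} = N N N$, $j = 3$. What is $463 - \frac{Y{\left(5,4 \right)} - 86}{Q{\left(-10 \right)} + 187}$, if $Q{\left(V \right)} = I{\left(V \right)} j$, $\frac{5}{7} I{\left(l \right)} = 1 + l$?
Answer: $\frac{345203}{746} \approx 462.74$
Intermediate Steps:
$I{\left(l \right)} = \frac{7}{5} + \frac{7 l}{5}$ ($I{\left(l \right)} = \frac{7 \left(1 + l\right)}{5} = \frac{7}{5} + \frac{7 l}{5}$)
$Q{\left(V \right)} = \frac{21}{5} + \frac{21 V}{5}$ ($Q{\left(V \right)} = \left(\frac{7}{5} + \frac{7 V}{5}\right) 3 = \frac{21}{5} + \frac{21 V}{5}$)
$Y{\left(N,L \right)} = N^{3}$ ($Y{\left(N,L \right)} = N^{2} N = N^{3}$)
$463 - \frac{Y{\left(5,4 \right)} - 86}{Q{\left(-10 \right)} + 187} = 463 - \frac{5^{3} - 86}{\left(\frac{21}{5} + \frac{21}{5} \left(-10\right)\right) + 187} = 463 - \frac{125 - 86}{\left(\frac{21}{5} - 42\right) + 187} = 463 - \frac{39}{- \frac{189}{5} + 187} = 463 - \frac{39}{\frac{746}{5}} = 463 - 39 \cdot \frac{5}{746} = 463 - \frac{195}{746} = \frac{345203}{746}$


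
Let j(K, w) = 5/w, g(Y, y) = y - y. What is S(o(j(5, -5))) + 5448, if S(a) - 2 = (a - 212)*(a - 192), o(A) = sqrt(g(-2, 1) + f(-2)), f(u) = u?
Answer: 46152 - 404*I*sqrt(2) ≈ 46152.0 - 571.34*I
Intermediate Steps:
g(Y, y) = 0
o(A) = I*sqrt(2) (o(A) = sqrt(0 - 2) = sqrt(-2) = I*sqrt(2))
S(a) = 2 + (-212 + a)*(-192 + a) (S(a) = 2 + (a - 212)*(a - 192) = 2 + (-212 + a)*(-192 + a))
S(o(j(5, -5))) + 5448 = (40706 + (I*sqrt(2))**2 - 404*I*sqrt(2)) + 5448 = (40706 - 2 - 404*I*sqrt(2)) + 5448 = (40704 - 404*I*sqrt(2)) + 5448 = 46152 - 404*I*sqrt(2)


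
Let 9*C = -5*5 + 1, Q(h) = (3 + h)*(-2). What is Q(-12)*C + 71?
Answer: 23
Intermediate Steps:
Q(h) = -6 - 2*h
C = -8/3 (C = (-5*5 + 1)/9 = (-25 + 1)/9 = (⅑)*(-24) = -8/3 ≈ -2.6667)
Q(-12)*C + 71 = (-6 - 2*(-12))*(-8/3) + 71 = (-6 + 24)*(-8/3) + 71 = 18*(-8/3) + 71 = -48 + 71 = 23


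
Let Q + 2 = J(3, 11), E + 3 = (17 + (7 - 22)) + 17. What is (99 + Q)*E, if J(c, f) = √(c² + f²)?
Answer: 1552 + 16*√130 ≈ 1734.4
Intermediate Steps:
E = 16 (E = -3 + ((17 + (7 - 22)) + 17) = -3 + ((17 - 15) + 17) = -3 + (2 + 17) = -3 + 19 = 16)
Q = -2 + √130 (Q = -2 + √(3² + 11²) = -2 + √(9 + 121) = -2 + √130 ≈ 9.4017)
(99 + Q)*E = (99 + (-2 + √130))*16 = (97 + √130)*16 = 1552 + 16*√130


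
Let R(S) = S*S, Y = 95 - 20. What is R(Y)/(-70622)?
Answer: -5625/70622 ≈ -0.079649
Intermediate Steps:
Y = 75
R(S) = S²
R(Y)/(-70622) = 75²/(-70622) = 5625*(-1/70622) = -5625/70622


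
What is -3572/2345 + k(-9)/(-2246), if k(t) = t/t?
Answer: -8025057/5266870 ≈ -1.5237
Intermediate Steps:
k(t) = 1
-3572/2345 + k(-9)/(-2246) = -3572/2345 + 1/(-2246) = -3572*1/2345 + 1*(-1/2246) = -3572/2345 - 1/2246 = -8025057/5266870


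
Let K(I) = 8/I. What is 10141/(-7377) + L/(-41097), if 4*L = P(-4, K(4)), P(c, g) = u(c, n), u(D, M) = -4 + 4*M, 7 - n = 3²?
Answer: -138914182/101057523 ≈ -1.3746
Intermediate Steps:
n = -2 (n = 7 - 1*3² = 7 - 1*9 = 7 - 9 = -2)
P(c, g) = -12 (P(c, g) = -4 + 4*(-2) = -4 - 8 = -12)
L = -3 (L = (¼)*(-12) = -3)
10141/(-7377) + L/(-41097) = 10141/(-7377) - 3/(-41097) = 10141*(-1/7377) - 3*(-1/41097) = -10141/7377 + 1/13699 = -138914182/101057523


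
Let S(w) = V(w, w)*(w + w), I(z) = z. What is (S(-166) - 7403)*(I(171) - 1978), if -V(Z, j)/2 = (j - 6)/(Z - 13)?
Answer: 2188148703/179 ≈ 1.2224e+7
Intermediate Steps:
V(Z, j) = -2*(-6 + j)/(-13 + Z) (V(Z, j) = -2*(j - 6)/(Z - 13) = -2*(-6 + j)/(-13 + Z))
S(w) = 4*w*(6 - w)/(-13 + w) (S(w) = (2*(6 - w)/(-13 + w))*(w + w) = (2*(6 - w)/(-13 + w))*(2*w) = 4*w*(6 - w)/(-13 + w))
(S(-166) - 7403)*(I(171) - 1978) = (4*(-166)*(6 - 1*(-166))/(-13 - 166) - 7403)*(171 - 1978) = (4*(-166)*(6 + 166)/(-179) - 7403)*(-1807) = (4*(-166)*(-1/179)*172 - 7403)*(-1807) = (114208/179 - 7403)*(-1807) = -1210929/179*(-1807) = 2188148703/179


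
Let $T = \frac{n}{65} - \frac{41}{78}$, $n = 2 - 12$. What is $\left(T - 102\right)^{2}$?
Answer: $\frac{64144081}{6084} \approx 10543.0$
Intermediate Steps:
$n = -10$ ($n = 2 - 12 = -10$)
$T = - \frac{53}{78}$ ($T = - \frac{10}{65} - \frac{41}{78} = \left(-10\right) \frac{1}{65} - \frac{41}{78} = - \frac{2}{13} - \frac{41}{78} = - \frac{53}{78} \approx -0.67949$)
$\left(T - 102\right)^{2} = \left(- \frac{53}{78} - 102\right)^{2} = \left(- \frac{8009}{78}\right)^{2} = \frac{64144081}{6084}$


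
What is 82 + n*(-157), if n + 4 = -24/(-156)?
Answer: 8916/13 ≈ 685.85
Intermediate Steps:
n = -50/13 (n = -4 - 24/(-156) = -4 - 24*(-1/156) = -4 + 2/13 = -50/13 ≈ -3.8462)
82 + n*(-157) = 82 - 50/13*(-157) = 82 + 7850/13 = 8916/13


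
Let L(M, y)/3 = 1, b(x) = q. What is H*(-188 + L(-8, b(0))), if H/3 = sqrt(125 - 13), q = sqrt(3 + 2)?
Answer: -2220*sqrt(7) ≈ -5873.6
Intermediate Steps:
q = sqrt(5) ≈ 2.2361
b(x) = sqrt(5)
L(M, y) = 3 (L(M, y) = 3*1 = 3)
H = 12*sqrt(7) (H = 3*sqrt(125 - 13) = 3*sqrt(112) = 3*(4*sqrt(7)) = 12*sqrt(7) ≈ 31.749)
H*(-188 + L(-8, b(0))) = (12*sqrt(7))*(-188 + 3) = (12*sqrt(7))*(-185) = -2220*sqrt(7)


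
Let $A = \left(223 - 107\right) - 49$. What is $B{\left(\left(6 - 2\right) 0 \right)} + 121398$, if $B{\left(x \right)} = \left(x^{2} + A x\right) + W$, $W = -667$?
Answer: $120731$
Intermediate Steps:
$A = 67$ ($A = 116 - 49 = 67$)
$B{\left(x \right)} = -667 + x^{2} + 67 x$ ($B{\left(x \right)} = \left(x^{2} + 67 x\right) - 667 = -667 + x^{2} + 67 x$)
$B{\left(\left(6 - 2\right) 0 \right)} + 121398 = \left(-667 + \left(\left(6 - 2\right) 0\right)^{2} + 67 \left(6 - 2\right) 0\right) + 121398 = \left(-667 + \left(4 \cdot 0\right)^{2} + 67 \cdot 4 \cdot 0\right) + 121398 = \left(-667 + 0^{2} + 67 \cdot 0\right) + 121398 = \left(-667 + 0 + 0\right) + 121398 = -667 + 121398 = 120731$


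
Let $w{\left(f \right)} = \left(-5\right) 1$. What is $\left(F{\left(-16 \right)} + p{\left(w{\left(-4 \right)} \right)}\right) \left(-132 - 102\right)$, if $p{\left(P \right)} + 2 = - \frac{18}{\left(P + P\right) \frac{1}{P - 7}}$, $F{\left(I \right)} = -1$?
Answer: $\frac{28782}{5} \approx 5756.4$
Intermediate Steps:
$w{\left(f \right)} = -5$
$p{\left(P \right)} = -2 - \frac{9 \left(-7 + P\right)}{P}$ ($p{\left(P \right)} = -2 - \frac{18}{\left(P + P\right) \frac{1}{P - 7}} = -2 - \frac{18}{2 P \frac{1}{-7 + P}} = -2 - 18 \frac{-7 + P}{2 P} = -2 - \frac{9 \left(-7 + P\right)}{P}$)
$\left(F{\left(-16 \right)} + p{\left(w{\left(-4 \right)} \right)}\right) \left(-132 - 102\right) = \left(-1 + \left(-11 + \frac{63}{-5}\right)\right) \left(-132 - 102\right) = \left(-1 + \left(-11 + 63 \left(- \frac{1}{5}\right)\right)\right) \left(-234\right) = \left(-1 - \frac{118}{5}\right) \left(-234\right) = \left(- \frac{123}{5}\right) \left(-234\right) = \frac{28782}{5}$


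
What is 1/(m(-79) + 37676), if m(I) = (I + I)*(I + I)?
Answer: 1/62640 ≈ 1.5964e-5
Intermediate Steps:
m(I) = 4*I² (m(I) = (2*I)*(2*I) = 4*I²)
1/(m(-79) + 37676) = 1/(4*(-79)² + 37676) = 1/(4*6241 + 37676) = 1/(24964 + 37676) = 1/62640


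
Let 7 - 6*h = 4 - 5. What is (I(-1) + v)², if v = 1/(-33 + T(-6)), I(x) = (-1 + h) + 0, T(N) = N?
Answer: 16/169 ≈ 0.094675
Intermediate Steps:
h = 4/3 (h = 7/6 - (4 - 5)/6 = 7/6 - ⅙*(-1) = 7/6 + ⅙ = 4/3 ≈ 1.3333)
I(x) = ⅓ (I(x) = (-1 + 4/3) + 0 = ⅓ + 0 = ⅓)
v = -1/39 (v = 1/(-33 - 6) = 1/(-39) = -1/39 ≈ -0.025641)
(I(-1) + v)² = (⅓ - 1/39)² = (4/13)² = 16/169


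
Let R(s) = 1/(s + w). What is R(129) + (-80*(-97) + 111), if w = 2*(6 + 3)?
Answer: 1157038/147 ≈ 7871.0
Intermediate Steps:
w = 18 (w = 2*9 = 18)
R(s) = 1/(18 + s) (R(s) = 1/(s + 18) = 1/(18 + s))
R(129) + (-80*(-97) + 111) = 1/(18 + 129) + (-80*(-97) + 111) = 1/147 + (7760 + 111) = 1/147 + 7871 = 1157038/147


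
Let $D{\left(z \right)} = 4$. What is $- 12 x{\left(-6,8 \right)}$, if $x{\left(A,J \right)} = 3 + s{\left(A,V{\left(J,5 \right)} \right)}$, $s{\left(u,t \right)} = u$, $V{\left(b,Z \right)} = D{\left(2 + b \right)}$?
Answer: $36$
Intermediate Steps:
$V{\left(b,Z \right)} = 4$
$x{\left(A,J \right)} = 3 + A$
$- 12 x{\left(-6,8 \right)} = - 12 \left(3 - 6\right) = \left(-12\right) \left(-3\right) = 36$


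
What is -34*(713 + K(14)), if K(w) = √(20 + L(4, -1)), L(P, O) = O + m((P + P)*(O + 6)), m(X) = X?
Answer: -24242 - 34*√59 ≈ -24503.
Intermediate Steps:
L(P, O) = O + 2*P*(6 + O) (L(P, O) = O + (P + P)*(O + 6) = O + (2*P)*(6 + O) = O + 2*P*(6 + O))
K(w) = √59 (K(w) = √(20 + (-1 + 2*4*(6 - 1))) = √(20 + (-1 + 2*4*5)) = √(20 + (-1 + 40)) = √(20 + 39) = √59)
-34*(713 + K(14)) = -34*(713 + √59) = -24242 - 34*√59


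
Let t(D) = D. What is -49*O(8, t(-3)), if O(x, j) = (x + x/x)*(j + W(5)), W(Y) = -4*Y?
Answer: 10143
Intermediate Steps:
O(x, j) = (1 + x)*(-20 + j) (O(x, j) = (x + x/x)*(j - 4*5) = (x + 1)*(j - 20) = (1 + x)*(-20 + j))
-49*O(8, t(-3)) = -49*(-20 - 3 - 20*8 - 3*8) = -49*(-20 - 3 - 160 - 24) = -49*(-207) = 10143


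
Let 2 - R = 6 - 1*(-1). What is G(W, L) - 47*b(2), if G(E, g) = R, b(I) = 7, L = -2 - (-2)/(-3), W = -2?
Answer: -334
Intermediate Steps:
L = -8/3 (L = -2 - (-2)*(-1)/3 = -2 - 1*⅔ = -2 - ⅔ = -8/3 ≈ -2.6667)
R = -5 (R = 2 - (6 - 1*(-1)) = 2 - (6 + 1) = 2 - 1*7 = 2 - 7 = -5)
G(E, g) = -5
G(W, L) - 47*b(2) = -5 - 47*7 = -5 - 329 = -334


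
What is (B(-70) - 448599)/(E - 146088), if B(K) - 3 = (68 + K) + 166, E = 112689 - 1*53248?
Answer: 448432/86647 ≈ 5.1754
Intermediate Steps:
E = 59441 (E = 112689 - 53248 = 59441)
B(K) = 237 + K (B(K) = 3 + ((68 + K) + 166) = 3 + (234 + K) = 237 + K)
(B(-70) - 448599)/(E - 146088) = ((237 - 70) - 448599)/(59441 - 146088) = (167 - 448599)/(-86647) = -448432*(-1/86647) = 448432/86647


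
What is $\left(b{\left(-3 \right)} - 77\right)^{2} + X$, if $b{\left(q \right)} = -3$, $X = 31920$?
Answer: $38320$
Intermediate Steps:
$\left(b{\left(-3 \right)} - 77\right)^{2} + X = \left(-3 - 77\right)^{2} + 31920 = \left(-80\right)^{2} + 31920 = 6400 + 31920 = 38320$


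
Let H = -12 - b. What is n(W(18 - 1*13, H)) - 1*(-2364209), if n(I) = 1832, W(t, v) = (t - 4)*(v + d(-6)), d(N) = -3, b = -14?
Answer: 2366041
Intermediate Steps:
H = 2 (H = -12 - 1*(-14) = -12 + 14 = 2)
W(t, v) = (-4 + t)*(-3 + v) (W(t, v) = (t - 4)*(v - 3) = (-4 + t)*(-3 + v))
n(W(18 - 1*13, H)) - 1*(-2364209) = 1832 - 1*(-2364209) = 1832 + 2364209 = 2366041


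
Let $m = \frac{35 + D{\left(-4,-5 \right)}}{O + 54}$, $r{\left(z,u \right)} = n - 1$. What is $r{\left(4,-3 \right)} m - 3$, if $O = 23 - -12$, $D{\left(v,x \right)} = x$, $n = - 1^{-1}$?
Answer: $- \frac{327}{89} \approx -3.6742$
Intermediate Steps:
$n = -1$ ($n = \left(-1\right) 1 = -1$)
$O = 35$ ($O = 23 + 12 = 35$)
$r{\left(z,u \right)} = -2$ ($r{\left(z,u \right)} = -1 - 1 = -2$)
$m = \frac{30}{89}$ ($m = \frac{35 - 5}{35 + 54} = \frac{30}{89} \approx 0.33708$)
$r{\left(4,-3 \right)} m - 3 = \left(-2\right) \frac{30}{89} - 3 = - \frac{60}{89} - 3 = - \frac{327}{89}$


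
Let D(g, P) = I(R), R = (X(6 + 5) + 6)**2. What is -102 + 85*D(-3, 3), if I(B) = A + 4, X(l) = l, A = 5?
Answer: 663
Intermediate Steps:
R = 289 (R = ((6 + 5) + 6)**2 = (11 + 6)**2 = 17**2 = 289)
I(B) = 9 (I(B) = 5 + 4 = 9)
D(g, P) = 9
-102 + 85*D(-3, 3) = -102 + 85*9 = -102 + 765 = 663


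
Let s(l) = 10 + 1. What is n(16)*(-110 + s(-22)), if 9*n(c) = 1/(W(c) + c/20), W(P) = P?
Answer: -55/84 ≈ -0.65476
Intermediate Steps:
n(c) = 20/(189*c) (n(c) = 1/(9*(c + c/20)) = 1/(9*((21*c/20))) = (20/(21*c))/9 = 20/(189*c))
s(l) = 11
n(16)*(-110 + s(-22)) = ((20/189)/16)*(-110 + 11) = ((20/189)*(1/16))*(-99) = (5/756)*(-99) = -55/84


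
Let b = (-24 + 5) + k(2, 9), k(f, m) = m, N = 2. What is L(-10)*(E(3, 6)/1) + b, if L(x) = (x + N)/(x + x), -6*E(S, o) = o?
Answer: -52/5 ≈ -10.400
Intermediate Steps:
E(S, o) = -o/6
b = -10 (b = (-24 + 5) + 9 = -19 + 9 = -10)
L(x) = (2 + x)/(2*x) (L(x) = (x + 2)/(x + x) = (2 + x)/((2*x)) = (2 + x)*(1/(2*x)) = (2 + x)/(2*x))
L(-10)*(E(3, 6)/1) + b = ((1/2)*(2 - 10)/(-10))*(-1/6*6/1) - 10 = ((1/2)*(-1/10)*(-8))*(-1*1) - 10 = (2/5)*(-1) - 10 = -2/5 - 10 = -52/5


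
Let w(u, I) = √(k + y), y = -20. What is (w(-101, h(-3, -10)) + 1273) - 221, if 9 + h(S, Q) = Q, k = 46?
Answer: 1052 + √26 ≈ 1057.1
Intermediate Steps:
h(S, Q) = -9 + Q
w(u, I) = √26 (w(u, I) = √(46 - 20) = √26)
(w(-101, h(-3, -10)) + 1273) - 221 = (√26 + 1273) - 221 = (1273 + √26) - 221 = 1052 + √26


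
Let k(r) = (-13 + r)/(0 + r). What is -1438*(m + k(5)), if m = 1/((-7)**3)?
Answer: 3953062/1715 ≈ 2305.0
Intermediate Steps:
k(r) = (-13 + r)/r
m = -1/343 (m = 1/(-343) = -1/343 ≈ -0.0029155)
-1438*(m + k(5)) = -1438*(-1/343 + (-13 + 5)/5) = -1438*(-1/343 + (1/5)*(-8)) = -1438*(-1/343 - 8/5) = -1438*(-2749/1715) = 3953062/1715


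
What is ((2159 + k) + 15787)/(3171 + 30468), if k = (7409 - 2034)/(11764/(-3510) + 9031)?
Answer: 94779098961/177653423399 ≈ 0.53351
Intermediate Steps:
k = 9433125/15843523 (k = 5375/(11764*(-1/3510) + 9031) = 5375/(-5882/1755 + 9031) = 5375/(15843523/1755) = 5375*(1755/15843523) = 9433125/15843523 ≈ 0.59539)
((2159 + k) + 15787)/(3171 + 30468) = ((2159 + 9433125/15843523) + 15787)/(3171 + 30468) = (34215599282/15843523 + 15787)/33639 = (284337296883/15843523)*(1/33639) = 94779098961/177653423399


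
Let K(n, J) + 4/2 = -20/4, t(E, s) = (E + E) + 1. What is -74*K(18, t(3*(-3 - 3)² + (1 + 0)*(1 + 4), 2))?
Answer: 518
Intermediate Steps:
t(E, s) = 1 + 2*E (t(E, s) = 2*E + 1 = 1 + 2*E)
K(n, J) = -7 (K(n, J) = -2 - 20/4 = -2 - 20*¼ = -2 - 5 = -7)
-74*K(18, t(3*(-3 - 3)² + (1 + 0)*(1 + 4), 2)) = -74*(-7) = 518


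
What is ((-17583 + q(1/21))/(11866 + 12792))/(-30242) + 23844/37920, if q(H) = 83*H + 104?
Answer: 7779321370183/12371283045240 ≈ 0.62882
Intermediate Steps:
q(H) = 104 + 83*H
((-17583 + q(1/21))/(11866 + 12792))/(-30242) + 23844/37920 = ((-17583 + (104 + 83/21))/(11866 + 12792))/(-30242) + 23844/37920 = ((-17583 + (104 + 83*(1/21)))/24658)*(-1/30242) + 23844*(1/37920) = ((-17583 + (104 + 83/21))*(1/24658))*(-1/30242) + 1987/3160 = ((-17583 + 2267/21)*(1/24658))*(-1/30242) + 1987/3160 = -366976/21*1/24658*(-1/30242) + 1987/3160 = -183488/258909*(-1/30242) + 1987/3160 = 91744/3914962989 + 1987/3160 = 7779321370183/12371283045240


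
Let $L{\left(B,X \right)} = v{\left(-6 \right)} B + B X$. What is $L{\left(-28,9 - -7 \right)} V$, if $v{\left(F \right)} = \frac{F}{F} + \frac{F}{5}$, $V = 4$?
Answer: $- \frac{8848}{5} \approx -1769.6$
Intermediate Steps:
$v{\left(F \right)} = 1 + \frac{F}{5}$ ($v{\left(F \right)} = 1 + F \frac{1}{5} = 1 + \frac{F}{5}$)
$L{\left(B,X \right)} = - \frac{B}{5} + B X$ ($L{\left(B,X \right)} = \left(1 + \frac{1}{5} \left(-6\right)\right) B + B X = \left(1 - \frac{6}{5}\right) B + B X = - \frac{B}{5} + B X$)
$L{\left(-28,9 - -7 \right)} V = - 28 \left(- \frac{1}{5} + \left(9 - -7\right)\right) 4 = - 28 \left(- \frac{1}{5} + \left(9 + 7\right)\right) 4 = - 28 \left(- \frac{1}{5} + 16\right) 4 = \left(-28\right) \frac{79}{5} \cdot 4 = \left(- \frac{2212}{5}\right) 4 = - \frac{8848}{5}$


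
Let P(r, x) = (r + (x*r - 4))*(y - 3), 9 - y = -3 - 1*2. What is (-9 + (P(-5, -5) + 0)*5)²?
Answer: 758641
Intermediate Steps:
y = 14 (y = 9 - (-3 - 1*2) = 9 - (-3 - 2) = 9 - 1*(-5) = 9 + 5 = 14)
P(r, x) = -44 + 11*r + 11*r*x (P(r, x) = (r + (x*r - 4))*(14 - 3) = (r + (r*x - 4))*11 = (r + (-4 + r*x))*11 = (-4 + r + r*x)*11 = -44 + 11*r + 11*r*x)
(-9 + (P(-5, -5) + 0)*5)² = (-9 + ((-44 + 11*(-5) + 11*(-5)*(-5)) + 0)*5)² = (-9 + ((-44 - 55 + 275) + 0)*5)² = (-9 + (176 + 0)*5)² = (-9 + 176*5)² = (-9 + 880)² = 871² = 758641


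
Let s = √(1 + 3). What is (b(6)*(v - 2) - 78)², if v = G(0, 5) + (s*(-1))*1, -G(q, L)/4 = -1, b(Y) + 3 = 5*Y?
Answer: 6084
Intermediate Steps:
b(Y) = -3 + 5*Y
G(q, L) = 4 (G(q, L) = -4*(-1) = 4)
s = 2 (s = √4 = 2)
v = 2 (v = 4 + (2*(-1))*1 = 4 - 2*1 = 4 - 2 = 2)
(b(6)*(v - 2) - 78)² = ((-3 + 5*6)*(2 - 2) - 78)² = ((-3 + 30)*0 - 78)² = (27*0 - 78)² = (0 - 78)² = (-78)² = 6084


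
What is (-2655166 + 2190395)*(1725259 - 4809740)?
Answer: 1433577318851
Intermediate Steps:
(-2655166 + 2190395)*(1725259 - 4809740) = -464771*(-3084481) = 1433577318851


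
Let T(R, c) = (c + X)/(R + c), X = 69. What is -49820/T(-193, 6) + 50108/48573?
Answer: 30168422728/242865 ≈ 1.2422e+5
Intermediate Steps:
T(R, c) = (69 + c)/(R + c) (T(R, c) = (c + 69)/(R + c) = (69 + c)/(R + c))
-49820/T(-193, 6) + 50108/48573 = -49820*(-193 + 6)/(69 + 6) + 50108/48573 = -49820/(75/(-187)) + 50108*(1/48573) = -49820/((-1/187*75)) + 50108/48573 = -49820/(-75/187) + 50108/48573 = -49820*(-187/75) + 50108/48573 = 1863268/15 + 50108/48573 = 30168422728/242865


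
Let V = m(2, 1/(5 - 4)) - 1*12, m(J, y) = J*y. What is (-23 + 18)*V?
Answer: 50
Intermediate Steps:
V = -10 (V = 2/(5 - 4) - 1*12 = 2/1 - 12 = 2*1 - 12 = 2 - 12 = -10)
(-23 + 18)*V = (-23 + 18)*(-10) = -5*(-10) = 50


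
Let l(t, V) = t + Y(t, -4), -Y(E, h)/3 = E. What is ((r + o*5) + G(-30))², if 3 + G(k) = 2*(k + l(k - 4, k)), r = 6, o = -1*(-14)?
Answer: 22201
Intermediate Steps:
Y(E, h) = -3*E
o = 14
l(t, V) = -2*t (l(t, V) = t - 3*t = -2*t)
G(k) = 13 - 2*k (G(k) = -3 + 2*(k - 2*(k - 4)) = -3 + 2*(k - 2*(-4 + k)) = -3 + 2*(k + (8 - 2*k)) = -3 + 2*(8 - k) = -3 + (16 - 2*k) = 13 - 2*k)
((r + o*5) + G(-30))² = ((6 + 14*5) + (13 - 2*(-30)))² = ((6 + 70) + (13 + 60))² = (76 + 73)² = 149² = 22201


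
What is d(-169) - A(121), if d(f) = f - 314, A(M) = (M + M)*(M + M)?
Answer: -59047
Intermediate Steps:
A(M) = 4*M² (A(M) = (2*M)*(2*M) = 4*M²)
d(f) = -314 + f
d(-169) - A(121) = (-314 - 169) - 4*121² = -483 - 4*14641 = -483 - 1*58564 = -483 - 58564 = -59047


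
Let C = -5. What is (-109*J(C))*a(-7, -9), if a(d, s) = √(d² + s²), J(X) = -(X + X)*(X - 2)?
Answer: 7630*√130 ≈ 86995.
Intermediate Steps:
J(X) = -2*X*(-2 + X)
(-109*J(C))*a(-7, -9) = (-109*2*(-5)*(2 - 1*(-5)))*√((-7)² + (-9)²) = (-109*2*(-5)*(2 + 5))*√(49 + 81) = (-109*2*(-5)*7)*√130 = (-(-7630))*√130 = (-109*(-70))*√130 = 7630*√130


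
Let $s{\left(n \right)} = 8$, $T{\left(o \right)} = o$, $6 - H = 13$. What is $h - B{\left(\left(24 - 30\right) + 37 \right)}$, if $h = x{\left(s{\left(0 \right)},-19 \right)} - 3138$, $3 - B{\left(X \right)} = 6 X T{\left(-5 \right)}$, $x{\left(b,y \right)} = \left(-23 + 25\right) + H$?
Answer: $-4076$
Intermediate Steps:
$H = -7$ ($H = 6 - 13 = -7$)
$x{\left(b,y \right)} = -5$ ($x{\left(b,y \right)} = \left(-23 + 25\right) - 7 = 2 - 7 = -5$)
$B{\left(X \right)} = 3 + 30 X$ ($B{\left(X \right)} = 3 - 6 X \left(-5\right) = 3 - - 30 X = 3 + 30 X$)
$h = -3143$ ($h = -5 - 3138 = -3143$)
$h - B{\left(\left(24 - 30\right) + 37 \right)} = -3143 - \left(3 + 30 \left(\left(24 - 30\right) + 37\right)\right) = -3143 - \left(3 + 30 \left(-6 + 37\right)\right) = -3143 - \left(3 + 30 \cdot 31\right) = -3143 - \left(3 + 930\right) = -3143 - 933 = -4076$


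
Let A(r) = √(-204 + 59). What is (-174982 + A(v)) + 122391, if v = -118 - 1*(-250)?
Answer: -52591 + I*√145 ≈ -52591.0 + 12.042*I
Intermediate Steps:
v = 132 (v = -118 + 250 = 132)
A(r) = I*√145 (A(r) = √(-145) = I*√145)
(-174982 + A(v)) + 122391 = (-174982 + I*√145) + 122391 = -52591 + I*√145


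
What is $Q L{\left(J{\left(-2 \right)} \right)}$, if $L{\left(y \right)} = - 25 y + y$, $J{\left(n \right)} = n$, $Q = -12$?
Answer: $-576$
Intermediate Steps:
$L{\left(y \right)} = - 24 y$
$Q L{\left(J{\left(-2 \right)} \right)} = - 12 \left(\left(-24\right) \left(-2\right)\right) = \left(-12\right) 48 = -576$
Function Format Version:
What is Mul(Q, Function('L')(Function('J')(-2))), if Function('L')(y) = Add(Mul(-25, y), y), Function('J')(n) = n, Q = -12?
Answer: -576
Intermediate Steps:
Function('L')(y) = Mul(-24, y)
Mul(Q, Function('L')(Function('J')(-2))) = Mul(-12, Mul(-24, -2)) = Mul(-12, 48) = -576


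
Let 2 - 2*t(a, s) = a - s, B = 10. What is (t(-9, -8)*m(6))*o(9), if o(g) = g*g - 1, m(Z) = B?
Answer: 1200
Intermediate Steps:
m(Z) = 10
o(g) = -1 + g² (o(g) = g² - 1 = -1 + g²)
t(a, s) = 1 + s/2 - a/2 (t(a, s) = 1 - (a - s)/2 = 1 + (s/2 - a/2) = 1 + s/2 - a/2)
(t(-9, -8)*m(6))*o(9) = ((1 + (½)*(-8) - ½*(-9))*10)*(-1 + 9²) = ((1 - 4 + 9/2)*10)*(-1 + 81) = ((3/2)*10)*80 = 15*80 = 1200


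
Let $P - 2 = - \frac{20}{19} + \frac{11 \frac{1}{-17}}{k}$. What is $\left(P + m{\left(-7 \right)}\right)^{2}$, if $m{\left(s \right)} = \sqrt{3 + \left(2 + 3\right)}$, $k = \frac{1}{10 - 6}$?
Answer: $\frac{1115532}{104329} - \frac{2120 \sqrt{2}}{323} \approx 1.4103$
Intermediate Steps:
$k = \frac{1}{4} \approx 0.25$
$m{\left(s \right)} = 2 \sqrt{2}$ ($m{\left(s \right)} = \sqrt{3 + 5} = \sqrt{8} = 2 \sqrt{2}$)
$P = - \frac{530}{323}$ ($P = 2 + \left(- \frac{20}{19} + \frac{11}{-17} \frac{1}{\frac{1}{4}}\right) = 2 + \left(\left(-20\right) \frac{1}{19} + 11 \left(- \frac{1}{17}\right) 4\right) = 2 - \frac{1176}{323} = - \frac{530}{323} \approx -1.6409$)
$\left(P + m{\left(-7 \right)}\right)^{2} = \left(- \frac{530}{323} + 2 \sqrt{2}\right)^{2}$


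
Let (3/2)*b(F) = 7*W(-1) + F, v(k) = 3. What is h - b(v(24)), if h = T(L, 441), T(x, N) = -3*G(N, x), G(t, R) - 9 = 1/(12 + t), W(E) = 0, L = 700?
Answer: -4380/151 ≈ -29.007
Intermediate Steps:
G(t, R) = 9 + 1/(12 + t)
T(x, N) = -3*(109 + 9*N)/(12 + N)
h = -4078/151 (h = 3*(-109 - 9*441)/(12 + 441) = 3*(-109 - 3969)/453 = 3*(1/453)*(-4078) = -4078/151 ≈ -27.007)
b(F) = 2*F/3 (b(F) = 2*(7*0 + F)/3 = 2*(0 + F)/3 = 2*F/3)
h - b(v(24)) = -4078/151 - 2*3/3 = -4078/151 - 1*2 = -4078/151 - 2 = -4380/151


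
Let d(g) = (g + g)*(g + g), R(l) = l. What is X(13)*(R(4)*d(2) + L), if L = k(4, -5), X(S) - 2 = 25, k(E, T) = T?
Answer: 1593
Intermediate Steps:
X(S) = 27 (X(S) = 2 + 25 = 27)
d(g) = 4*g² (d(g) = (2*g)*(2*g) = 4*g²)
L = -5
X(13)*(R(4)*d(2) + L) = 27*(4*(4*2²) - 5) = 27*(4*(4*4) - 5) = 27*(4*16 - 5) = 27*(64 - 5) = 27*59 = 1593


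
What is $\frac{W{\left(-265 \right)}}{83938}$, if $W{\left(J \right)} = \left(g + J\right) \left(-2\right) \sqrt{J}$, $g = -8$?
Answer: $\frac{273 i \sqrt{265}}{41969} \approx 0.10589 i$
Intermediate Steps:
$W{\left(J \right)} = \sqrt{J} \left(16 - 2 J\right)$ ($W{\left(J \right)} = \left(-8 + J\right) \left(-2\right) \sqrt{J} = \left(16 - 2 J\right) \sqrt{J} = \sqrt{J} \left(16 - 2 J\right)$)
$\frac{W{\left(-265 \right)}}{83938} = \frac{2 \sqrt{-265} \left(8 - -265\right)}{83938} = 2 i \sqrt{265} \left(8 + 265\right) \frac{1}{83938} = 2 i \sqrt{265} \cdot 273 \cdot \frac{1}{83938} = 546 i \sqrt{265} \cdot \frac{1}{83938} = \frac{273 i \sqrt{265}}{41969}$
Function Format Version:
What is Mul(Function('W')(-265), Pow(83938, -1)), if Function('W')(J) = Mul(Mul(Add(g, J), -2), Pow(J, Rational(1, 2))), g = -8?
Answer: Mul(Rational(273, 41969), I, Pow(265, Rational(1, 2))) ≈ Mul(0.10589, I)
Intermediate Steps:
Function('W')(J) = Mul(Pow(J, Rational(1, 2)), Add(16, Mul(-2, J))) (Function('W')(J) = Mul(Mul(Add(-8, J), -2), Pow(J, Rational(1, 2))) = Mul(Add(16, Mul(-2, J)), Pow(J, Rational(1, 2))) = Mul(Pow(J, Rational(1, 2)), Add(16, Mul(-2, J))))
Mul(Function('W')(-265), Pow(83938, -1)) = Mul(Mul(2, Pow(-265, Rational(1, 2)), Add(8, Mul(-1, -265))), Pow(83938, -1)) = Mul(Mul(2, Mul(I, Pow(265, Rational(1, 2))), Add(8, 265)), Rational(1, 83938)) = Mul(Mul(2, Mul(I, Pow(265, Rational(1, 2))), 273), Rational(1, 83938)) = Mul(Mul(546, I, Pow(265, Rational(1, 2))), Rational(1, 83938)) = Mul(Rational(273, 41969), I, Pow(265, Rational(1, 2)))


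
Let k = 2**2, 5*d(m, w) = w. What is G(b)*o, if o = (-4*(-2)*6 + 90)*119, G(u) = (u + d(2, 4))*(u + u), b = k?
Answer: 3153024/5 ≈ 6.3061e+5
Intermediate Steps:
d(m, w) = w/5
k = 4
b = 4
G(u) = 2*u*(4/5 + u) (G(u) = (u + (1/5)*4)*(u + u) = (u + 4/5)*(2*u) = (4/5 + u)*(2*u) = 2*u*(4/5 + u))
o = 16422 (o = (8*6 + 90)*119 = (48 + 90)*119 = 138*119 = 16422)
G(b)*o = ((2/5)*4*(4 + 5*4))*16422 = ((2/5)*4*(4 + 20))*16422 = ((2/5)*4*24)*16422 = (192/5)*16422 = 3153024/5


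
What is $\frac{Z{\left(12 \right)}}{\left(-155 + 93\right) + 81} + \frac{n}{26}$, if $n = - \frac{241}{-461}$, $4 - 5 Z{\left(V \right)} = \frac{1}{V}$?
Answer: $\frac{419041}{6832020} \approx 0.061335$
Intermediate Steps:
$Z{\left(V \right)} = \frac{4}{5} - \frac{1}{5 V}$
$n = \frac{241}{461}$ ($n = \left(-241\right) \left(- \frac{1}{461}\right) = \frac{241}{461} \approx 0.52278$)
$\frac{Z{\left(12 \right)}}{\left(-155 + 93\right) + 81} + \frac{n}{26} = \frac{\frac{1}{5} \cdot \frac{1}{12} \left(-1 + 4 \cdot 12\right)}{\left(-155 + 93\right) + 81} + \frac{241}{461 \cdot 26} = \frac{\frac{1}{5} \cdot \frac{1}{12} \left(-1 + 48\right)}{-62 + 81} + \frac{241}{461} \cdot \frac{1}{26} = \frac{\frac{1}{5} \cdot \frac{1}{12} \cdot 47}{19} + \frac{241}{11986} = \frac{47}{60} \cdot \frac{1}{19} + \frac{241}{11986} = \frac{47}{1140} + \frac{241}{11986} = \frac{419041}{6832020}$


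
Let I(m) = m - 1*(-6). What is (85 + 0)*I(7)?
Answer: 1105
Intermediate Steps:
I(m) = 6 + m (I(m) = m + 6 = 6 + m)
(85 + 0)*I(7) = (85 + 0)*(6 + 7) = 85*13 = 1105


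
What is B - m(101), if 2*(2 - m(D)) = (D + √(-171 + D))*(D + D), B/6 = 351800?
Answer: 2120999 + 101*I*√70 ≈ 2.121e+6 + 845.03*I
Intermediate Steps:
B = 2110800 (B = 6*351800 = 2110800)
m(D) = 2 - D*(D + √(-171 + D)) (m(D) = 2 - (D + √(-171 + D))*(D + D)/2 = 2 - (D + √(-171 + D))*2*D/2 = 2 - D*(D + √(-171 + D)))
B - m(101) = 2110800 - (2 - 1*101² - 1*101*√(-171 + 101)) = 2110800 - (2 - 1*10201 - 1*101*√(-70)) = 2110800 - (2 - 10201 - 1*101*I*√70) = 2110800 - (2 - 10201 - 101*I*√70) = 2110800 - (-10199 - 101*I*√70) = 2110800 + (10199 + 101*I*√70) = 2120999 + 101*I*√70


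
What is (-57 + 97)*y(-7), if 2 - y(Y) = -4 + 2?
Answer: 160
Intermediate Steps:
y(Y) = 4 (y(Y) = 2 - (-4 + 2) = 2 - 1*(-2) = 2 + 2 = 4)
(-57 + 97)*y(-7) = (-57 + 97)*4 = 40*4 = 160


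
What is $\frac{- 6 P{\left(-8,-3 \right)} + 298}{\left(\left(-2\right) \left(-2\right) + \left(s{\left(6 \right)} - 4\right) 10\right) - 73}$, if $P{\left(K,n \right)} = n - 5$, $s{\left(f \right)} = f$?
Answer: $- \frac{346}{49} \approx -7.0612$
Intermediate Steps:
$P{\left(K,n \right)} = -5 + n$
$\frac{- 6 P{\left(-8,-3 \right)} + 298}{\left(\left(-2\right) \left(-2\right) + \left(s{\left(6 \right)} - 4\right) 10\right) - 73} = \frac{- 6 \left(-5 - 3\right) + 298}{\left(\left(-2\right) \left(-2\right) + \left(6 - 4\right) 10\right) - 73} = \frac{\left(-6\right) \left(-8\right) + 298}{\left(4 + 2 \cdot 10\right) - 73} = \frac{48 + 298}{\left(4 + 20\right) - 73} = \frac{346}{24 - 73} = \frac{346}{-49} = 346 \left(- \frac{1}{49}\right) = - \frac{346}{49}$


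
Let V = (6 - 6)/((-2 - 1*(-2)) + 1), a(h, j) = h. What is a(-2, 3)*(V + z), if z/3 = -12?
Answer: 72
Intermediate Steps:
z = -36 (z = 3*(-12) = -36)
V = 0 (V = 0/((-2 + 2) + 1) = 0/(0 + 1) = 0/1 = 0*1 = 0)
a(-2, 3)*(V + z) = -2*(0 - 36) = -2*(-36) = 72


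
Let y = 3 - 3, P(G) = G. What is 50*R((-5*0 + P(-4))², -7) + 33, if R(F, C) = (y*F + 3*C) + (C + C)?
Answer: -1717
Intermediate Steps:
y = 0
R(F, C) = 5*C (R(F, C) = (0*F + 3*C) + (C + C) = (0 + 3*C) + 2*C = 3*C + 2*C = 5*C)
50*R((-5*0 + P(-4))², -7) + 33 = 50*(5*(-7)) + 33 = 50*(-35) + 33 = -1750 + 33 = -1717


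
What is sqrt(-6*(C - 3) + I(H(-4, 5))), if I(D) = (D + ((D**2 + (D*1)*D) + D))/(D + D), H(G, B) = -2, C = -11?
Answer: sqrt(83) ≈ 9.1104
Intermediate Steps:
I(D) = (2*D + 2*D**2)/(2*D) (I(D) = (D + ((D**2 + D*D) + D))/((2*D)) = (D + ((D**2 + D**2) + D))*(1/(2*D)) = (D + (2*D**2 + D))*(1/(2*D)) = (D + (D + 2*D**2))*(1/(2*D)) = (2*D + 2*D**2)*(1/(2*D)) = (2*D + 2*D**2)/(2*D))
sqrt(-6*(C - 3) + I(H(-4, 5))) = sqrt(-6*(-11 - 3) + (1 - 2)) = sqrt(-6*(-14) - 1) = sqrt(84 - 1) = sqrt(83)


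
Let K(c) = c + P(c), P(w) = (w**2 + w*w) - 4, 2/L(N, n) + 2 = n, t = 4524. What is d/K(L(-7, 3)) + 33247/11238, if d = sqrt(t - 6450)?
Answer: 33247/11238 + I*sqrt(214)/2 ≈ 2.9584 + 7.3144*I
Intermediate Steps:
L(N, n) = 2/(-2 + n)
P(w) = -4 + 2*w**2 (P(w) = (w**2 + w**2) - 4 = 2*w**2 - 4 = -4 + 2*w**2)
d = 3*I*sqrt(214) (d = sqrt(4524 - 6450) = sqrt(-1926) = 3*I*sqrt(214) ≈ 43.886*I)
K(c) = -4 + c + 2*c**2 (K(c) = c + (-4 + 2*c**2) = -4 + c + 2*c**2)
d/K(L(-7, 3)) + 33247/11238 = (3*I*sqrt(214))/(-4 + 2/(-2 + 3) + 2*(2/(-2 + 3))**2) + 33247/11238 = (3*I*sqrt(214))/(-4 + 2/1 + 2*(2/1)**2) + 33247*(1/11238) = (3*I*sqrt(214))/(-4 + 2*1 + 2*(2*1)**2) + 33247/11238 = (3*I*sqrt(214))/(-4 + 2 + 2*2**2) + 33247/11238 = (3*I*sqrt(214))/(-4 + 2 + 2*4) + 33247/11238 = (3*I*sqrt(214))/(-4 + 2 + 8) + 33247/11238 = (3*I*sqrt(214))/6 + 33247/11238 = (3*I*sqrt(214))*(1/6) + 33247/11238 = I*sqrt(214)/2 + 33247/11238 = 33247/11238 + I*sqrt(214)/2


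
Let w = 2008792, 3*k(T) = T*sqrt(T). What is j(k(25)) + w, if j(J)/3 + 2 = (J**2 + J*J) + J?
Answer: 6057983/3 ≈ 2.0193e+6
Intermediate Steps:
k(T) = T**(3/2)/3 (k(T) = (T*sqrt(T))/3 = T**(3/2)/3)
j(J) = -6 + 3*J + 6*J**2 (j(J) = -6 + 3*((J**2 + J*J) + J) = -6 + 3*((J**2 + J**2) + J) = -6 + 3*(2*J**2 + J) = -6 + 3*(J + 2*J**2) = -6 + (3*J + 6*J**2) = -6 + 3*J + 6*J**2)
j(k(25)) + w = (-6 + 3*(25**(3/2)/3) + 6*(25**(3/2)/3)**2) + 2008792 = (-6 + 3*((1/3)*125) + 6*((1/3)*125)**2) + 2008792 = (-6 + 3*(125/3) + 6*(125/3)**2) + 2008792 = (-6 + 125 + 6*(15625/9)) + 2008792 = (-6 + 125 + 31250/3) + 2008792 = 31607/3 + 2008792 = 6057983/3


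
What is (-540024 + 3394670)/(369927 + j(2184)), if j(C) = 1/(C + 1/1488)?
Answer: 9277008588278/1202186176599 ≈ 7.7168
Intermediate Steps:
j(C) = 1/(1/1488 + C) (j(C) = 1/(C + 1/1488) = 1/(1/1488 + C))
(-540024 + 3394670)/(369927 + j(2184)) = (-540024 + 3394670)/(369927 + 1488/(1 + 1488*2184)) = 2854646/(369927 + 1488/(1 + 3249792)) = 2854646/(369927 + 1488/3249793) = 2854646/(1202186176599/3249793) = 2854646*(3249793/1202186176599) = 9277008588278/1202186176599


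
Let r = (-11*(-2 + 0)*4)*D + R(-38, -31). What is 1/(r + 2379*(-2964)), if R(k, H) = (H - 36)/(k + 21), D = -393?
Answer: -17/120460913 ≈ -1.4112e-7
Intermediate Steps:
R(k, H) = (-36 + H)/(21 + k)
r = -587861/17 (r = (-11*(-2 + 0)*4)*(-393) + (-36 - 31)/(21 - 38) = (-11*(-2)*4)*(-393) - 67/(-17) = (22*4)*(-393) - 1/17*(-67) = 88*(-393) + 67/17 = -34584 + 67/17 = -587861/17 ≈ -34580.)
1/(r + 2379*(-2964)) = 1/(-587861/17 + 2379*(-2964)) = 1/(-587861/17 - 7051356) = 1/(-120460913/17) = -17/120460913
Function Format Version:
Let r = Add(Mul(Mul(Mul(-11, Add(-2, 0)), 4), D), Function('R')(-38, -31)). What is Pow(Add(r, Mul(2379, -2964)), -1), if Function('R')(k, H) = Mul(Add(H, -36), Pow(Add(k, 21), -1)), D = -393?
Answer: Rational(-17, 120460913) ≈ -1.4112e-7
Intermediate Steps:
Function('R')(k, H) = Mul(Pow(Add(21, k), -1), Add(-36, H)) (Function('R')(k, H) = Mul(Add(-36, H), Pow(Add(21, k), -1)) = Mul(Pow(Add(21, k), -1), Add(-36, H)))
r = Rational(-587861, 17) (r = Add(Mul(Mul(Mul(-11, Add(-2, 0)), 4), -393), Mul(Pow(Add(21, -38), -1), Add(-36, -31))) = Add(Mul(Mul(Mul(-11, -2), 4), -393), Mul(Pow(-17, -1), -67)) = Add(Mul(Mul(22, 4), -393), Mul(Rational(-1, 17), -67)) = Add(Mul(88, -393), Rational(67, 17)) = Add(-34584, Rational(67, 17)) = Rational(-587861, 17) ≈ -34580.)
Pow(Add(r, Mul(2379, -2964)), -1) = Pow(Add(Rational(-587861, 17), Mul(2379, -2964)), -1) = Pow(Add(Rational(-587861, 17), -7051356), -1) = Pow(Rational(-120460913, 17), -1) = Rational(-17, 120460913)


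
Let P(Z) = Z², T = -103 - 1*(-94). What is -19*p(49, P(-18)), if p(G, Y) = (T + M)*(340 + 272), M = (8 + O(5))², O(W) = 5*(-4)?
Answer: -1569780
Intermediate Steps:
T = -9 (T = -103 + 94 = -9)
O(W) = -20
M = 144 (M = (8 - 20)² = (-12)² = 144)
p(G, Y) = 82620 (p(G, Y) = (-9 + 144)*(340 + 272) = 135*612 = 82620)
-19*p(49, P(-18)) = -19*82620 = -1569780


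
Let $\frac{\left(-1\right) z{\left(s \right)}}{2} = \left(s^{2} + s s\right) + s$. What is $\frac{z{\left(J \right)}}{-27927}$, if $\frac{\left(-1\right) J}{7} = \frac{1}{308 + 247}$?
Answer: $- \frac{7574}{8602214175} \approx -8.8047 \cdot 10^{-7}$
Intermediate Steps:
$J = - \frac{7}{555}$ ($J = - \frac{7}{308 + 247} = - \frac{7}{555} \approx -0.012613$)
$z{\left(s \right)} = - 4 s^{2} - 2 s$ ($z{\left(s \right)} = - 2 \left(\left(s^{2} + s s\right) + s\right) = - 2 \left(\left(s^{2} + s^{2}\right) + s\right) = - 2 \left(2 s^{2} + s\right) = - 2 \left(s + 2 s^{2}\right) = - 4 s^{2} - 2 s$)
$\frac{z{\left(J \right)}}{-27927} = \frac{\left(-2\right) \left(- \frac{7}{555}\right) \left(1 + 2 \left(- \frac{7}{555}\right)\right)}{-27927} = \left(-2\right) \left(- \frac{7}{555}\right) \left(1 - \frac{14}{555}\right) \left(- \frac{1}{27927}\right) = \left(-2\right) \left(- \frac{7}{555}\right) \frac{541}{555} \left(- \frac{1}{27927}\right) = \frac{7574}{308025} \left(- \frac{1}{27927}\right) = - \frac{7574}{8602214175}$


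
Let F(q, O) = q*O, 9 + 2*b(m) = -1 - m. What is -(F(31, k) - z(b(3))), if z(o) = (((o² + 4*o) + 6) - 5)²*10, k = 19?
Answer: 19093/8 ≈ 2386.6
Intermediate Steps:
b(m) = -5 - m/2 (b(m) = -9/2 + (-1 - m)/2 = -9/2 + (-½ - m/2) = -5 - m/2)
F(q, O) = O*q
z(o) = 10*(1 + o² + 4*o)² (z(o) = ((6 + o² + 4*o) - 5)²*10 = (1 + o² + 4*o)²*10 = 10*(1 + o² + 4*o)²)
-(F(31, k) - z(b(3))) = -(19*31 - 10*(1 + (-5 - ½*3)² + 4*(-5 - ½*3))²) = -(589 - 10*(1 + (-5 - 3/2)² + 4*(-5 - 3/2))²) = -(589 - 10*(1 + (-13/2)² + 4*(-13/2))²) = -(589 - 10*(1 + 169/4 - 26)²) = -(589 - 10*(69/4)²) = -(589 - 10*4761/16) = -(589 - 1*23805/8) = -(589 - 23805/8) = -1*(-19093/8) = 19093/8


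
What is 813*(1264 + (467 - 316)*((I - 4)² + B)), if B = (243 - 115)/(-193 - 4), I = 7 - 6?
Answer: 404388639/197 ≈ 2.0527e+6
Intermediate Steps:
I = 1
B = -128/197 (B = 128/(-197) = 128*(-1/197) = -128/197 ≈ -0.64975)
813*(1264 + (467 - 316)*((I - 4)² + B)) = 813*(1264 + (467 - 316)*((1 - 4)² - 128/197)) = 813*(1264 + 151*((-3)² - 128/197)) = 813*(1264 + 151*(9 - 128/197)) = 813*(1264 + 151*(1645/197)) = 813*(1264 + 248395/197) = 813*(497403/197) = 404388639/197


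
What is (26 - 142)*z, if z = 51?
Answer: -5916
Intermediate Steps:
(26 - 142)*z = (26 - 142)*51 = -116*51 = -5916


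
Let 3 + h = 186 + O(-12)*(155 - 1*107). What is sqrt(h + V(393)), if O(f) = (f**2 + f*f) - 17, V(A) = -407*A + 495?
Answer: 7*I*sqrt(2985) ≈ 382.45*I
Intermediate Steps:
V(A) = 495 - 407*A
O(f) = -17 + 2*f**2 (O(f) = (f**2 + f**2) - 17 = 2*f**2 - 17 = -17 + 2*f**2)
h = 13191 (h = -3 + (186 + (-17 + 2*(-12)**2)*(155 - 1*107)) = -3 + (186 + (-17 + 2*144)*(155 - 107)) = -3 + (186 + (-17 + 288)*48) = -3 + (186 + 271*48) = -3 + (186 + 13008) = -3 + 13194 = 13191)
sqrt(h + V(393)) = sqrt(13191 + (495 - 407*393)) = sqrt(13191 + (495 - 159951)) = sqrt(13191 - 159456) = sqrt(-146265) = 7*I*sqrt(2985)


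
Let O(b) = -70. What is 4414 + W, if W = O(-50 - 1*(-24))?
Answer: 4344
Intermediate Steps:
W = -70
4414 + W = 4414 - 70 = 4344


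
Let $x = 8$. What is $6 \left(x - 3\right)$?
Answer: $30$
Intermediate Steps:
$6 \left(x - 3\right) = 6 \left(8 - 3\right) = 6 \cdot 5 = 30$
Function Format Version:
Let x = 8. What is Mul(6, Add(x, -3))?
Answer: 30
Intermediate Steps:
Mul(6, Add(x, -3)) = Mul(6, Add(8, -3)) = Mul(6, 5) = 30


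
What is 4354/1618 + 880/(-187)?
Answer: -27711/13753 ≈ -2.0149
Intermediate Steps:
4354/1618 + 880/(-187) = 4354*(1/1618) + 880*(-1/187) = 2177/809 - 80/17 = -27711/13753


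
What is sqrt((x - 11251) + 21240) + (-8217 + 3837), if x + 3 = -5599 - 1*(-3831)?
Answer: -4380 + sqrt(8218) ≈ -4289.3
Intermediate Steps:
x = -1771 (x = -3 + (-5599 - 1*(-3831)) = -3 + (-5599 + 3831) = -3 - 1768 = -1771)
sqrt((x - 11251) + 21240) + (-8217 + 3837) = sqrt((-1771 - 11251) + 21240) + (-8217 + 3837) = sqrt(-13022 + 21240) - 4380 = sqrt(8218) - 4380 = -4380 + sqrt(8218)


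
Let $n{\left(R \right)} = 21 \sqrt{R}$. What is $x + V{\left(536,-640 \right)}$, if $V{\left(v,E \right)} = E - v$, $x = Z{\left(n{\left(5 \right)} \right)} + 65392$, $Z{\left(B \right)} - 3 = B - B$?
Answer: $64219$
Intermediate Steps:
$Z{\left(B \right)} = 3$ ($Z{\left(B \right)} = 3 + \left(B - B\right) = 3 + 0 = 3$)
$x = 65395$ ($x = 3 + 65392 = 65395$)
$x + V{\left(536,-640 \right)} = 65395 - 1176 = 64219$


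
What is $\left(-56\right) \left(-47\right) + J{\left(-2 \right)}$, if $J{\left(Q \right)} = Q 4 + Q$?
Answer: $2622$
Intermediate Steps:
$J{\left(Q \right)} = 5 Q$ ($J{\left(Q \right)} = 4 Q + Q = 5 Q$)
$\left(-56\right) \left(-47\right) + J{\left(-2 \right)} = \left(-56\right) \left(-47\right) + 5 \left(-2\right) = 2632 - 10 = 2622$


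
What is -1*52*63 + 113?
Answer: -3163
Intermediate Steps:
-1*52*63 + 113 = -52*63 + 113 = -3276 + 113 = -3163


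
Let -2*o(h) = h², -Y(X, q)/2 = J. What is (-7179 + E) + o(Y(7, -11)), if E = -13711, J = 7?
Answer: -20988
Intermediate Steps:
Y(X, q) = -14 (Y(X, q) = -2*7 = -14)
o(h) = -h²/2
(-7179 + E) + o(Y(7, -11)) = (-7179 - 13711) - ½*(-14)² = -20890 - ½*196 = -20890 - 98 = -20988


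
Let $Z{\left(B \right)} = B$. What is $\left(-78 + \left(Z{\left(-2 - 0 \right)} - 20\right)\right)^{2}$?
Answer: $10000$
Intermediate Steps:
$\left(-78 + \left(Z{\left(-2 - 0 \right)} - 20\right)\right)^{2} = \left(-78 - 22\right)^{2} = \left(-100\right)^{2} = 10000$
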